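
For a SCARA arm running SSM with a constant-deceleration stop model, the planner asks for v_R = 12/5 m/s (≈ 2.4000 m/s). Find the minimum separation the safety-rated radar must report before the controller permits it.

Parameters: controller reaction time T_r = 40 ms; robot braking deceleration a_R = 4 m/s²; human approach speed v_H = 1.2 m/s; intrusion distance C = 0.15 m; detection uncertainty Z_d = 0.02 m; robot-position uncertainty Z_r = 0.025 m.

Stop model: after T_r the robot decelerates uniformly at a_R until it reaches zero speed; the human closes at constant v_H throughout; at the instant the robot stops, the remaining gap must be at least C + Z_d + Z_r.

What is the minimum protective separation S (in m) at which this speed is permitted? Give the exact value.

stop time T_s = (12/5)/4 = 0.6000 s
reaction-phase robot travel = 2.4000·0.0400 = 0.0960 m
braking distance = 2.4000²/(2·4.0000) = 0.7200 m
human over T_r+T_s: 1.2000·(0.0400+0.6000) = 0.7680 m
residual clearance needed = 0.1500+0.0200+0.0250 = 0.1950 m
S_min ≈ 0.0960+0.7200+0.7680+0.1950  ⇒  S_min = 1779/1000 m

S_min = 1779/1000 m = 1.7790 m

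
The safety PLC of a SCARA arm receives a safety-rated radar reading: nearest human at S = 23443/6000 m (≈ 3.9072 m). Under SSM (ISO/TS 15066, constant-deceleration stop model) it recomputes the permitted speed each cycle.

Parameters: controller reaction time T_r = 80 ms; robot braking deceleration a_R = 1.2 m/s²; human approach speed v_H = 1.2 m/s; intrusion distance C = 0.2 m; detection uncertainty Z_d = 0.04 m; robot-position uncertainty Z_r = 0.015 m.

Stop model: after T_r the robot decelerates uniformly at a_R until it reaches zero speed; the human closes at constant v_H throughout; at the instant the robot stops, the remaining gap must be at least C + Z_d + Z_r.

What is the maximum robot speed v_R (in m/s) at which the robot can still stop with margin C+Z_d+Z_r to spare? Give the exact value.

collect terms ⇒ (5/12)·v_R² + (27/25)·v_R + (-21337/6000) = 0
  disc = (27/25)² − 4·(5/12)·(-21337/6000) = 638401/90000 ; √disc = 799/300
  v_R = (−(27/25) + 799/300) / (2·(5/12)) = 19/10 m/s
check:
T_s = v_R/a_R = (19/10)/(6/5) = 1.5833 s
robot covers v_R·T_r = 1.9000·0.0800 = 0.1520 m before braking
robot covers 1.9000·1.5833 − ½·1.2000·1.5833² = 1.5042 m while stopping
human closes 1.2000·1.6633 = 1.9960 m
C+Z_d+Z_r = 0.2000+0.0400+0.0150 = 0.2550 m
sum ≈ 0.1520+1.5042+1.9960+0.2550 ≈ 3.9072 m = S ✓

v_R_max = 19/10 m/s = 1.9000 m/s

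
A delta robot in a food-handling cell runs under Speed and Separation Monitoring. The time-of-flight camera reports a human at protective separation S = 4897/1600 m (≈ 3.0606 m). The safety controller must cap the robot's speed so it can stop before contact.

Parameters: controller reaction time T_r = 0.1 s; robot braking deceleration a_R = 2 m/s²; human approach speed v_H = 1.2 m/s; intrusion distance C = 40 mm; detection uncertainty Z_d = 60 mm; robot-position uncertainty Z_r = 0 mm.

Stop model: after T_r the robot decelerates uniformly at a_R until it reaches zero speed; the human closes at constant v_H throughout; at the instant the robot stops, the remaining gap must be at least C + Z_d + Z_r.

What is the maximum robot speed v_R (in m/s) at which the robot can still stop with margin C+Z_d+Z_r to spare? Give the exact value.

v_R_max = 9/4 m/s = 2.2500 m/s

quadratic (1/4)·v² + (7/10)·v + (-909/320) = 0
  disc = (7/10)² − 4·(1/4)·(-909/320) = 5329/1600 ; √disc = 73/40
  v_R = (−(7/10) + 73/40) / (2·(1/4)) = 9/4 m/s
check:
T_s = v_R/a_R = (9/4)/2 = 1.1250 s
robot in T_r: 2.2500·0.1000 = 0.2250 m
braking distance = 2.2500²/(2·2.0000) = 1.2656 m
person approaches 1.2000·(0.1000+1.1250) = 1.4700 m
margins: 0.0400+0.0600+0.0000 = 0.1000 m
sum ≈ 0.2250+1.2656+1.4700+0.1000 ≈ 3.0606 m = S ✓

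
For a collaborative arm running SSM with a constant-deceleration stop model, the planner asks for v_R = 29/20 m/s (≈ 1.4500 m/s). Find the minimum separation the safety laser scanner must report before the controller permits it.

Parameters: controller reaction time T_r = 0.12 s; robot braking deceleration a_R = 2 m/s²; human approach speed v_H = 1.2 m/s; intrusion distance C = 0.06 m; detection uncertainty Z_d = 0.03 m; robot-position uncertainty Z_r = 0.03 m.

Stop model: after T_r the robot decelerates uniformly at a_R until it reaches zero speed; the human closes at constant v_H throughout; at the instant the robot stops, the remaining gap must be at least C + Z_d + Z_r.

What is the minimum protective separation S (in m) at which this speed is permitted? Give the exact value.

S_min = 14669/8000 m = 1.8336 m

braking lasts T_s = (29/20)/2 = 0.7250 s
robot in T_r: 1.4500·0.1200 = 0.1740 m
braking distance = 1.4500²/(2·2.0000) = 0.5256 m
human over T_r+T_s: 1.2000·(0.1200+0.7250) = 1.0140 m
C+Z_d+Z_r = 0.0600+0.0300+0.0300 = 0.1200 m
S_min ≈ 0.1740+0.5256+1.0140+0.1200  ⇒  S_min = 14669/8000 m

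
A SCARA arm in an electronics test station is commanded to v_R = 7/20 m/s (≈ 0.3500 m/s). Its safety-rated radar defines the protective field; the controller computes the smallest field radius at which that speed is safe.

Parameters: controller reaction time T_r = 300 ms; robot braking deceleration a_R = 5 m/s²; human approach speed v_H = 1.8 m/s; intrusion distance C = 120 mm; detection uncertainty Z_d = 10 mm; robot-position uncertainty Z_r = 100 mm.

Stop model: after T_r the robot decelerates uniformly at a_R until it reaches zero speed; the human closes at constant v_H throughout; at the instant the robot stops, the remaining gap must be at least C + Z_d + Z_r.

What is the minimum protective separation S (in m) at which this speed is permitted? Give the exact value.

stop time T_s = (7/20)/5 = 0.0700 s
robot in T_r: 0.3500·0.3000 = 0.1050 m
robot under decel: 0.3500²/(2·5.0000) = 0.0123 m
person approaches 1.8000·(0.3000+0.0700) = 0.6660 m
C+Z_d+Z_r = 0.1200+0.0100+0.1000 = 0.2300 m
S_min ≈ 0.1050+0.0123+0.6660+0.2300  ⇒  S_min = 4053/4000 m

S_min = 4053/4000 m = 1.0132 m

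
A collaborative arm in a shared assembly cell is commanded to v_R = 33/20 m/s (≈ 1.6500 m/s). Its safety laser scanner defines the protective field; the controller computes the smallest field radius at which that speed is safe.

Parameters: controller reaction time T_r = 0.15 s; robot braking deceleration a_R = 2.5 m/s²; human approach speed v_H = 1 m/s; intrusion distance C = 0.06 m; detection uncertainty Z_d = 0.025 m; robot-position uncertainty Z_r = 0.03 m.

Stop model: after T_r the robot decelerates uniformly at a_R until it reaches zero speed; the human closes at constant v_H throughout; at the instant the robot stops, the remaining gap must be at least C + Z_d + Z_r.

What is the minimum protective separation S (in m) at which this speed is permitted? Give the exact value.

S_min = 1717/1000 m = 1.7170 m

braking lasts T_s = (33/20)/(5/2) = 0.6600 s
reaction-phase robot travel = 1.6500·0.1500 = 0.2475 m
robot covers 1.6500·0.6600 − ½·2.5000·0.6600² = 0.5445 m while stopping
human closes 1.0000·0.8100 = 0.8100 m
margins: 0.0600+0.0250+0.0300 = 0.1150 m
S_min ≈ 0.2475+0.5445+0.8100+0.1150  ⇒  S_min = 1717/1000 m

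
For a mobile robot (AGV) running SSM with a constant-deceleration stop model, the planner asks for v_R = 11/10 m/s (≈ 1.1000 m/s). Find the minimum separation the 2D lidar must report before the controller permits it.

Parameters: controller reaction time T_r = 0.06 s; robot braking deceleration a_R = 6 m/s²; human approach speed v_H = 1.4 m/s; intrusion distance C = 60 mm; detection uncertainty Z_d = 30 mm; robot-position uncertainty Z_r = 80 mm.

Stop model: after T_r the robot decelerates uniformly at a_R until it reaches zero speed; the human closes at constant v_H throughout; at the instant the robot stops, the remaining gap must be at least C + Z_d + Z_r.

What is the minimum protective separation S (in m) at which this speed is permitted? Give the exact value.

S_min = 271/400 m = 0.6775 m

T_s = v_R/a_R = (11/10)/6 = 0.1833 s
robot in T_r: 1.1000·0.0600 = 0.0660 m
braking distance = 1.1000²/(2·6.0000) = 0.1008 m
person approaches 1.4000·(0.0600+0.1833) = 0.3407 m
C+Z_d+Z_r = 0.0600+0.0300+0.0800 = 0.1700 m
S_min ≈ 0.0660+0.1008+0.3407+0.1700  ⇒  S_min = 271/400 m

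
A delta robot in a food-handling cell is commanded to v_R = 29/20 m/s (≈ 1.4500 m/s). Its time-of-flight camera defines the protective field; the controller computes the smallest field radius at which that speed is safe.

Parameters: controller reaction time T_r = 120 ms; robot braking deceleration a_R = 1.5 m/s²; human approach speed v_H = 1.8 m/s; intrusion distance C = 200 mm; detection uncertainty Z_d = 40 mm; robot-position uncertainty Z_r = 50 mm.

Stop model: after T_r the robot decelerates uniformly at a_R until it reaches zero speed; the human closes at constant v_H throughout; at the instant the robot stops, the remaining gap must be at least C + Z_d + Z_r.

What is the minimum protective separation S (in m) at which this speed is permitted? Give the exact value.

S_min = 749/240 m = 3.1208 m

T_s = v_R/a_R = (29/20)/(3/2) = 0.9667 s
robot in T_r: 1.4500·0.1200 = 0.1740 m
robot covers 1.4500·0.9667 − ½·1.5000·0.9667² = 0.7008 m while stopping
human closes 1.8000·1.0867 = 1.9560 m
C+Z_d+Z_r = 0.2000+0.0400+0.0500 = 0.2900 m
S_min ≈ 0.1740+0.7008+1.9560+0.2900  ⇒  S_min = 749/240 m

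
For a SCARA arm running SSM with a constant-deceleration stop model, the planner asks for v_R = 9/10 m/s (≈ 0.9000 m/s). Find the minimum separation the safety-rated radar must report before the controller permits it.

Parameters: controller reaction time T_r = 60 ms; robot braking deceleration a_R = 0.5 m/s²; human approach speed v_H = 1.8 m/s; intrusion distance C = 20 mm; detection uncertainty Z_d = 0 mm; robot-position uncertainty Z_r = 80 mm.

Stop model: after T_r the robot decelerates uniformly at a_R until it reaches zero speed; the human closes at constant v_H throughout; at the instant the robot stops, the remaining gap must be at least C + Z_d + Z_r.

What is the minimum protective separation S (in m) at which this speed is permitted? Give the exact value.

stop time T_s = (9/10)/(1/2) = 1.8000 s
robot in T_r: 0.9000·0.0600 = 0.0540 m
braking distance = 0.9000²/(2·0.5000) = 0.8100 m
human over T_r+T_s: 1.8000·(0.0600+1.8000) = 3.3480 m
residual clearance needed = 0.0200+0.0000+0.0800 = 0.1000 m
S_min ≈ 0.0540+0.8100+3.3480+0.1000  ⇒  S_min = 539/125 m

S_min = 539/125 m = 4.3120 m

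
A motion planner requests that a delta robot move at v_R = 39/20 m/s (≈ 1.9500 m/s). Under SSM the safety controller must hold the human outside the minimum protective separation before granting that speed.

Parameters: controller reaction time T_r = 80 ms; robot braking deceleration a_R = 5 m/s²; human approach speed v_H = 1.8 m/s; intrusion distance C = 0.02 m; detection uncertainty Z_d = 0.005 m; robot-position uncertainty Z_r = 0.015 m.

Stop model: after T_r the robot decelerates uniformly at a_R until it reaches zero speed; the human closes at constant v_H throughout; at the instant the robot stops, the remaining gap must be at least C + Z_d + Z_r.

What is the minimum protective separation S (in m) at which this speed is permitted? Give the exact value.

T_s = v_R/a_R = (39/20)/5 = 0.3900 s
robot in T_r: 1.9500·0.0800 = 0.1560 m
robot under decel: 1.9500²/(2·5.0000) = 0.3802 m
human closes 1.8000·0.4700 = 0.8460 m
C+Z_d+Z_r = 0.0200+0.0050+0.0150 = 0.0400 m
S_min ≈ 0.1560+0.3802+0.8460+0.0400  ⇒  S_min = 5689/4000 m

S_min = 5689/4000 m = 1.4223 m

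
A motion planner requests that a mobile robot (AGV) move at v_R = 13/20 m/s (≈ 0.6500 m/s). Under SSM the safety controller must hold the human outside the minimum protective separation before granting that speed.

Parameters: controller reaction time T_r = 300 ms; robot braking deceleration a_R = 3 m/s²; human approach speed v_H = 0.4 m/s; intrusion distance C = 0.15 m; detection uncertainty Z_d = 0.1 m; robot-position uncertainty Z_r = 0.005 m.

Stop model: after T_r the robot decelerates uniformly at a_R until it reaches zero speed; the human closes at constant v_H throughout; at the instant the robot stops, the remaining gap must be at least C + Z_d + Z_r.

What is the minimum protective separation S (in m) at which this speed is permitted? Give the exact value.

S_min = 349/480 m = 0.7271 m

T_s = v_R/a_R = (13/20)/3 = 0.2167 s
robot covers v_R·T_r = 0.6500·0.3000 = 0.1950 m before braking
robot under decel: 0.6500²/(2·3.0000) = 0.0704 m
human closes 0.4000·0.5167 = 0.2067 m
margins: 0.1500+0.1000+0.0050 = 0.2550 m
S_min ≈ 0.1950+0.0704+0.2067+0.2550  ⇒  S_min = 349/480 m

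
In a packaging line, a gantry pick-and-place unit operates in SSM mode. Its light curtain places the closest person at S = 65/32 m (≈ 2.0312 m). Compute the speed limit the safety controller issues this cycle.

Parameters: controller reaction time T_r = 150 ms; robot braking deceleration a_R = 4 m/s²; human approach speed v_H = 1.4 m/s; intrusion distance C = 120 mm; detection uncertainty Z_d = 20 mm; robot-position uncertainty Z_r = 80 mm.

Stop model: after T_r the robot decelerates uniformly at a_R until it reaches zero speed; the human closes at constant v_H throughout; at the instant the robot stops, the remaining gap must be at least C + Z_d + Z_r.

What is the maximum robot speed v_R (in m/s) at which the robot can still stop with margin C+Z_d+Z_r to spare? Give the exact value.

v_R_max = 21/10 m/s = 2.1000 m/s

at the boundary: (1/8)·v² + (1/2)·v + (-1281/800) = 0
  disc = (1/2)² − 4·(1/8)·(-1281/800) = 1681/1600 ; √disc = 41/40
  v_R = (−(1/2) + 41/40) / (2·(1/8)) = 21/10 m/s
check:
stop time T_s = (21/10)/4 = 0.5250 s
reaction-phase robot travel = 2.1000·0.1500 = 0.3150 m
braking distance = 2.1000²/(2·4.0000) = 0.5513 m
human over T_r+T_s: 1.4000·(0.1500+0.5250) = 0.9450 m
margins: 0.1200+0.0200+0.0800 = 0.2200 m
sum ≈ 0.3150+0.5513+0.9450+0.2200 ≈ 2.0312 m = S ✓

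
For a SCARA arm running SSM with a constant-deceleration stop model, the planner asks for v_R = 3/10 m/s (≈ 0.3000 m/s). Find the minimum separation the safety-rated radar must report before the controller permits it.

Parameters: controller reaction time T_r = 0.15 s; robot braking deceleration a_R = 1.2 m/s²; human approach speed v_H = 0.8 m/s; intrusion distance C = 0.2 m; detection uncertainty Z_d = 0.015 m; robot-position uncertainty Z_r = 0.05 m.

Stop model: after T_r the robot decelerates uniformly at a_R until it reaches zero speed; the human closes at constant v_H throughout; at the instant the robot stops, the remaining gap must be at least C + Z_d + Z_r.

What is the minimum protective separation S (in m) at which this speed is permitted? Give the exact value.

S_min = 267/400 m = 0.6675 m

T_s = v_R/a_R = (3/10)/(6/5) = 0.2500 s
robot covers v_R·T_r = 0.3000·0.1500 = 0.0450 m before braking
robot covers 0.3000·0.2500 − ½·1.2000·0.2500² = 0.0375 m while stopping
person approaches 0.8000·(0.1500+0.2500) = 0.3200 m
margins: 0.2000+0.0150+0.0500 = 0.2650 m
S_min ≈ 0.0450+0.0375+0.3200+0.2650  ⇒  S_min = 267/400 m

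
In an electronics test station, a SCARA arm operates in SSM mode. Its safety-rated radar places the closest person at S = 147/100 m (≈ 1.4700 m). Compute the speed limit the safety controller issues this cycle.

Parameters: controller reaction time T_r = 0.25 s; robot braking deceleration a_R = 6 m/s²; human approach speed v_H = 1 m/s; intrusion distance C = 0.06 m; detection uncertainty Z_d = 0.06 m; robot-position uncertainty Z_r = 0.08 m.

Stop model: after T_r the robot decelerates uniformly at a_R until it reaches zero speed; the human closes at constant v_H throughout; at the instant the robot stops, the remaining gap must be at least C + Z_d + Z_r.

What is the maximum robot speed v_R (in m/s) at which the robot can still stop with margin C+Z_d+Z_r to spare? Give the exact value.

collect terms ⇒ (1/12)·v_R² + (5/12)·v_R + (-51/50) = 0
  disc = (5/12)² − 4·(1/12)·(-51/50) = 1849/3600 ; √disc = 43/60
  v_R = (−(5/12) + 43/60) / (2·(1/12)) = 9/5 m/s
check:
T_s = v_R/a_R = (9/5)/6 = 0.3000 s
robot covers v_R·T_r = 1.8000·0.2500 = 0.4500 m before braking
braking distance = 1.8000²/(2·6.0000) = 0.2700 m
human closes 1.0000·0.5500 = 0.5500 m
margins: 0.0600+0.0600+0.0800 = 0.2000 m
sum ≈ 0.4500+0.2700+0.5500+0.2000 ≈ 1.4700 m = S ✓

v_R_max = 9/5 m/s = 1.8000 m/s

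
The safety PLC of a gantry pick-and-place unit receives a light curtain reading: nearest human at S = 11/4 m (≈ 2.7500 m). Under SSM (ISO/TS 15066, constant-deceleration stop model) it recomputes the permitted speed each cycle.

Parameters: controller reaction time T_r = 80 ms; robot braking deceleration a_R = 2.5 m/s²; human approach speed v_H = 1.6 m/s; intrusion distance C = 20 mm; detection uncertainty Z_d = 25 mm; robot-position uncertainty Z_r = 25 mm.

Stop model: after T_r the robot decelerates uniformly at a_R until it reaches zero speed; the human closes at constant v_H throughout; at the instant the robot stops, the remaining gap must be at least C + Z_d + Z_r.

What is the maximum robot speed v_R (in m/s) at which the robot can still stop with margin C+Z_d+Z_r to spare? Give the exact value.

v_R_max = 11/5 m/s = 2.2000 m/s

at the boundary: (1/5)·v² + (18/25)·v + (-319/125) = 0
  disc = (18/25)² − 4·(1/5)·(-319/125) = 64/25 ; √disc = 8/5
  v_R = (−(18/25) + 8/5) / (2·(1/5)) = 11/5 m/s
check:
T_s = v_R/a_R = (11/5)/(5/2) = 0.8800 s
robot covers v_R·T_r = 2.2000·0.0800 = 0.1760 m before braking
braking distance = 2.2000²/(2·2.5000) = 0.9680 m
person approaches 1.6000·(0.0800+0.8800) = 1.5360 m
margins: 0.0200+0.0250+0.0250 = 0.0700 m
sum ≈ 0.1760+0.9680+1.5360+0.0700 ≈ 2.7500 m = S ✓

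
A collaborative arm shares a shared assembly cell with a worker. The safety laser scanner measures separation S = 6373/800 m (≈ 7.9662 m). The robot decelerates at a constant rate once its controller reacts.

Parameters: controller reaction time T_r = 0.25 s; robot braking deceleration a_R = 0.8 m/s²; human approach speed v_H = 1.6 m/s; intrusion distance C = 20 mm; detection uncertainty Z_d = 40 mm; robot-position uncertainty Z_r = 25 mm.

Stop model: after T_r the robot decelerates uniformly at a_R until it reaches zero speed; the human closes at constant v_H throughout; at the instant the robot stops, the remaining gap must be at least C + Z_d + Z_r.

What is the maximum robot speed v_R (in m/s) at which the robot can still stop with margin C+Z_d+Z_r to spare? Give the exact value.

at the boundary: (5/8)·v² + (9/4)·v + (-1197/160) = 0
  disc = (9/4)² − 4·(5/8)·(-1197/160) = 1521/64 ; √disc = 39/8
  v_R = (−(9/4) + 39/8) / (2·(5/8)) = 21/10 m/s
check:
stop time T_s = (21/10)/(4/5) = 2.6250 s
reaction-phase robot travel = 2.1000·0.2500 = 0.5250 m
robot covers 2.1000·2.6250 − ½·0.8000·2.6250² = 2.7563 m while stopping
human over T_r+T_s: 1.6000·(0.2500+2.6250) = 4.6000 m
margins: 0.0200+0.0400+0.0250 = 0.0850 m
sum ≈ 0.5250+2.7563+4.6000+0.0850 ≈ 7.9662 m = S ✓

v_R_max = 21/10 m/s = 2.1000 m/s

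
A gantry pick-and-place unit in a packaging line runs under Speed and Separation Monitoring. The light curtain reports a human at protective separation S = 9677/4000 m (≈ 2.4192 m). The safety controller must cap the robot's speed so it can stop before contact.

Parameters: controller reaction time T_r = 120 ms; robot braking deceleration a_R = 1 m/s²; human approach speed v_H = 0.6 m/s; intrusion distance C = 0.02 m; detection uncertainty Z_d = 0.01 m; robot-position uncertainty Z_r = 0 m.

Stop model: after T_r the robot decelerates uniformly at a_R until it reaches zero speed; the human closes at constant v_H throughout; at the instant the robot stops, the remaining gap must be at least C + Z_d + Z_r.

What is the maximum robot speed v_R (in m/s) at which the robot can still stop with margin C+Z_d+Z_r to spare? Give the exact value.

v_R_max = 31/20 m/s = 1.5500 m/s

quadratic (1/2)·v² + (18/25)·v + (-9269/4000) = 0
  disc = (18/25)² − 4·(1/2)·(-9269/4000) = 51529/10000 ; √disc = 227/100
  v_R = (−(18/25) + 227/100) / (2·(1/2)) = 31/20 m/s
check:
stop time T_s = (31/20)/1 = 1.5500 s
robot covers v_R·T_r = 1.5500·0.1200 = 0.1860 m before braking
robot under decel: 1.5500²/(2·1.0000) = 1.2012 m
person approaches 0.6000·(0.1200+1.5500) = 1.0020 m
residual clearance needed = 0.0200+0.0100+0.0000 = 0.0300 m
sum ≈ 0.1860+1.2012+1.0020+0.0300 ≈ 2.4192 m = S ✓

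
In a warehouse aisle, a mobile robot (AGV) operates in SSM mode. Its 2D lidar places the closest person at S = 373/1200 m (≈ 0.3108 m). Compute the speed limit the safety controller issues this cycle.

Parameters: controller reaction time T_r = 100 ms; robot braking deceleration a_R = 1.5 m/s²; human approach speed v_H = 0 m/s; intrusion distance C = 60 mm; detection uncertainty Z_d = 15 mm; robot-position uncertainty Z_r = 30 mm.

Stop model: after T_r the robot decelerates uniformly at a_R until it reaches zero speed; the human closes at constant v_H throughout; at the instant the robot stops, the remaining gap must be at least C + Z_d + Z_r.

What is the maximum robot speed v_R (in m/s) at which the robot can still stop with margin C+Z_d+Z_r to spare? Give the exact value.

at the boundary: (1/3)·v² + (1/10)·v + (-247/1200) = 0
  disc = (1/10)² − 4·(1/3)·(-247/1200) = 64/225 ; √disc = 8/15
  v_R = (−(1/10) + 8/15) / (2·(1/3)) = 13/20 m/s
check:
stop time T_s = (13/20)/(3/2) = 0.4333 s
reaction-phase robot travel = 0.6500·0.1000 = 0.0650 m
braking distance = 0.6500²/(2·1.5000) = 0.1408 m
human over T_r+T_s: 0.0000·(0.1000+0.4333) = 0.0000 m
margins: 0.0600+0.0150+0.0300 = 0.1050 m
sum ≈ 0.0650+0.1408+0.0000+0.1050 ≈ 0.3108 m = S ✓

v_R_max = 13/20 m/s = 0.6500 m/s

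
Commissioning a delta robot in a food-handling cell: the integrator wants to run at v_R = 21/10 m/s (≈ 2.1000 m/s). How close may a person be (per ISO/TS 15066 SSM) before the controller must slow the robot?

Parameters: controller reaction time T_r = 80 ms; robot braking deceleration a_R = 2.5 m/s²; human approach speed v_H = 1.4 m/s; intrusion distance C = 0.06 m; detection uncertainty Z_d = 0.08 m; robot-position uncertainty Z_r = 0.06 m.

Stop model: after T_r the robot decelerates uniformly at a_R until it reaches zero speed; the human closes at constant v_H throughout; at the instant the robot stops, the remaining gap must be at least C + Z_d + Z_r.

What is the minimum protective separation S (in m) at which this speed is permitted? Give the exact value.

S_min = 1269/500 m = 2.5380 m

braking lasts T_s = (21/10)/(5/2) = 0.8400 s
reaction-phase robot travel = 2.1000·0.0800 = 0.1680 m
robot covers 2.1000·0.8400 − ½·2.5000·0.8400² = 0.8820 m while stopping
person approaches 1.4000·(0.0800+0.8400) = 1.2880 m
margins: 0.0600+0.0800+0.0600 = 0.2000 m
S_min ≈ 0.1680+0.8820+1.2880+0.2000  ⇒  S_min = 1269/500 m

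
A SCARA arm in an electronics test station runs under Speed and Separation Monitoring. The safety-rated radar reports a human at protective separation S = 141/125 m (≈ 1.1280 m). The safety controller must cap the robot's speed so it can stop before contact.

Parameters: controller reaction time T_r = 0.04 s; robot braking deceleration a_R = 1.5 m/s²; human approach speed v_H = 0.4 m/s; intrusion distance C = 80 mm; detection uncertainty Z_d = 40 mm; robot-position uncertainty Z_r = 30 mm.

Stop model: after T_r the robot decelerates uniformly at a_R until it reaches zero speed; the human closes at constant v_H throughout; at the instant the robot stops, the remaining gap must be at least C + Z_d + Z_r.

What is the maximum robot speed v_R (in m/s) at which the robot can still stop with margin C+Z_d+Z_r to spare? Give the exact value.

quadratic (1/3)·v² + (23/75)·v + (-481/500) = 0
  disc = (23/75)² − 4·(1/3)·(-481/500) = 7744/5625 ; √disc = 88/75
  v_R = (−(23/75) + 88/75) / (2·(1/3)) = 13/10 m/s
check:
T_s = v_R/a_R = (13/10)/(3/2) = 0.8667 s
robot covers v_R·T_r = 1.3000·0.0400 = 0.0520 m before braking
robot under decel: 1.3000²/(2·1.5000) = 0.5633 m
person approaches 0.4000·(0.0400+0.8667) = 0.3627 m
margins: 0.0800+0.0400+0.0300 = 0.1500 m
sum ≈ 0.0520+0.5633+0.3627+0.1500 ≈ 1.1280 m = S ✓

v_R_max = 13/10 m/s = 1.3000 m/s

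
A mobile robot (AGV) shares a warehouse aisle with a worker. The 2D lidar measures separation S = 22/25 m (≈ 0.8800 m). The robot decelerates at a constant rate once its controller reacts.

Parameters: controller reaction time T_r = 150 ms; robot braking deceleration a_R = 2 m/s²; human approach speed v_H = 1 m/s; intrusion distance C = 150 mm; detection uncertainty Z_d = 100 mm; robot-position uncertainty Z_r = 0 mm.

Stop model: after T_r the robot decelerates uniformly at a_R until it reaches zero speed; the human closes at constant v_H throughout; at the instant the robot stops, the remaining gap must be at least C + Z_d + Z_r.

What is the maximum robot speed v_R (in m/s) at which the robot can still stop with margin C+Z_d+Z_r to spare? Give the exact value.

quadratic (1/4)·v² + (13/20)·v + (-12/25) = 0
  disc = (13/20)² − 4·(1/4)·(-12/25) = 361/400 ; √disc = 19/20
  v_R = (−(13/20) + 19/20) / (2·(1/4)) = 3/5 m/s
check:
stop time T_s = (3/5)/2 = 0.3000 s
robot in T_r: 0.6000·0.1500 = 0.0900 m
robot under decel: 0.6000²/(2·2.0000) = 0.0900 m
human over T_r+T_s: 1.0000·(0.1500+0.3000) = 0.4500 m
residual clearance needed = 0.1500+0.1000+0.0000 = 0.2500 m
sum ≈ 0.0900+0.0900+0.4500+0.2500 ≈ 0.8800 m = S ✓

v_R_max = 3/5 m/s = 0.6000 m/s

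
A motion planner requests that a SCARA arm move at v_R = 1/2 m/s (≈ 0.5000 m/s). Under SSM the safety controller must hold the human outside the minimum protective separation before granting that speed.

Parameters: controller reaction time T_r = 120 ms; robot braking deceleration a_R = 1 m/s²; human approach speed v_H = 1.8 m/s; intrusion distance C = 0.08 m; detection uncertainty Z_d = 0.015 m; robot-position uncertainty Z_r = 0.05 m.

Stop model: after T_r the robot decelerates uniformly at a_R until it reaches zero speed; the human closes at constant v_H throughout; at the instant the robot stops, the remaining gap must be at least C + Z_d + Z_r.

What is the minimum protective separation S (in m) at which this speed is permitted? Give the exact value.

stop time T_s = (1/2)/1 = 0.5000 s
robot in T_r: 0.5000·0.1200 = 0.0600 m
robot covers 0.5000·0.5000 − ½·1.0000·0.5000² = 0.1250 m while stopping
human over T_r+T_s: 1.8000·(0.1200+0.5000) = 1.1160 m
residual clearance needed = 0.0800+0.0150+0.0500 = 0.1450 m
S_min ≈ 0.0600+0.1250+1.1160+0.1450  ⇒  S_min = 723/500 m

S_min = 723/500 m = 1.4460 m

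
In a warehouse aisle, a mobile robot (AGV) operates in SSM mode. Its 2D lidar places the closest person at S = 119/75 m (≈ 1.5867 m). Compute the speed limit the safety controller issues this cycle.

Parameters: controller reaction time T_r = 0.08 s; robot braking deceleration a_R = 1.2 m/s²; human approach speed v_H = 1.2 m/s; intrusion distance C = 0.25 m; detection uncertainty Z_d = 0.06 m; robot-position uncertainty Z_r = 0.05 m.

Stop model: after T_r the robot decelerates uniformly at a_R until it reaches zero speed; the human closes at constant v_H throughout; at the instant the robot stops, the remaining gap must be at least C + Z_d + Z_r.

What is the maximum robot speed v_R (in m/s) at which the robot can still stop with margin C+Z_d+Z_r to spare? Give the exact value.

v_R_max = 4/5 m/s = 0.8000 m/s

collect terms ⇒ (5/12)·v_R² + (27/25)·v_R + (-424/375) = 0
  disc = (27/25)² − 4·(5/12)·(-424/375) = 17161/5625 ; √disc = 131/75
  v_R = (−(27/25) + 131/75) / (2·(5/12)) = 4/5 m/s
check:
stop time T_s = (4/5)/(6/5) = 0.6667 s
robot in T_r: 0.8000·0.0800 = 0.0640 m
braking distance = 0.8000²/(2·1.2000) = 0.2667 m
human over T_r+T_s: 1.2000·(0.0800+0.6667) = 0.8960 m
margins: 0.2500+0.0600+0.0500 = 0.3600 m
sum ≈ 0.0640+0.2667+0.8960+0.3600 ≈ 1.5867 m = S ✓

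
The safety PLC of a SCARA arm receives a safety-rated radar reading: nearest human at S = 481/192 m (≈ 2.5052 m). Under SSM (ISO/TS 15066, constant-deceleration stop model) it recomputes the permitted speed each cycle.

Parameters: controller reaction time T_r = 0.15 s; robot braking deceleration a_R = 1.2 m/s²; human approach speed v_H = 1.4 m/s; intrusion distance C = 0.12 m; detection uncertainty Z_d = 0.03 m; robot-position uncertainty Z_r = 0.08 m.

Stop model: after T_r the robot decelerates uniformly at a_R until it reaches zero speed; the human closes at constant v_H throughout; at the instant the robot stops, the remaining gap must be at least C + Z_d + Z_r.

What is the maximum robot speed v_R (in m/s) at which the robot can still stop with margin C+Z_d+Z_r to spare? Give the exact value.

collect terms ⇒ (5/12)·v_R² + (79/60)·v_R + (-9913/4800) = 0
  disc = (79/60)² − 4·(5/12)·(-9913/4800) = 8281/1600 ; √disc = 91/40
  v_R = (−(79/60) + 91/40) / (2·(5/12)) = 23/20 m/s
check:
T_s = v_R/a_R = (23/20)/(6/5) = 0.9583 s
robot in T_r: 1.1500·0.1500 = 0.1725 m
robot under decel: 1.1500²/(2·1.2000) = 0.5510 m
human closes 1.4000·1.1083 = 1.5517 m
margins: 0.1200+0.0300+0.0800 = 0.2300 m
sum ≈ 0.1725+0.5510+1.5517+0.2300 ≈ 2.5052 m = S ✓

v_R_max = 23/20 m/s = 1.1500 m/s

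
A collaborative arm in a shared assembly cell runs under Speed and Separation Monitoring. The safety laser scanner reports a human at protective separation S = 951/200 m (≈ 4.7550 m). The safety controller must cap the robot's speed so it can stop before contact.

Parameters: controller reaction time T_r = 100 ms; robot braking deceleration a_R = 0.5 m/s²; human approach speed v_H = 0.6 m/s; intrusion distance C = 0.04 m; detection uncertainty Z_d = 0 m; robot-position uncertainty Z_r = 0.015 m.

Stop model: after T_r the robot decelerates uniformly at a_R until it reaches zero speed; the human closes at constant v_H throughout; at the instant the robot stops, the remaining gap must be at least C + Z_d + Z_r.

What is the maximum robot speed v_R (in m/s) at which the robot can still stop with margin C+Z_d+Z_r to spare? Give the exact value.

v_R_max = 8/5 m/s = 1.6000 m/s

at the boundary: (1)·v² + (13/10)·v + (-116/25) = 0
  disc = (13/10)² − 4·(1)·(-116/25) = 81/4 ; √disc = 9/2
  v_R = (−(13/10) + 9/2) / (2·(1)) = 8/5 m/s
check:
braking lasts T_s = (8/5)/(1/2) = 3.2000 s
reaction-phase robot travel = 1.6000·0.1000 = 0.1600 m
robot covers 1.6000·3.2000 − ½·0.5000·3.2000² = 2.5600 m while stopping
human closes 0.6000·3.3000 = 1.9800 m
residual clearance needed = 0.0400+0.0000+0.0150 = 0.0550 m
sum ≈ 0.1600+2.5600+1.9800+0.0550 ≈ 4.7550 m = S ✓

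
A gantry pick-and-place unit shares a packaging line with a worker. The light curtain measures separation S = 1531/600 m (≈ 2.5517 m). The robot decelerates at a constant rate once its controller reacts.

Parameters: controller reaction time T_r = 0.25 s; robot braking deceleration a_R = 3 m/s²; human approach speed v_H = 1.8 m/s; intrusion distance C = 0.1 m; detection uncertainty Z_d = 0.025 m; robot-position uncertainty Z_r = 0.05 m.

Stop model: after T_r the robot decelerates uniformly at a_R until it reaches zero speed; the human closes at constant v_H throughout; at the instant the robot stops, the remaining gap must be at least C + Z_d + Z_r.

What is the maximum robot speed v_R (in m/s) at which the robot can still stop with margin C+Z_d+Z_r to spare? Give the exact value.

quadratic (1/6)·v² + (17/20)·v + (-289/150) = 0
  disc = (17/20)² − 4·(1/6)·(-289/150) = 289/144 ; √disc = 17/12
  v_R = (−(17/20) + 17/12) / (2·(1/6)) = 17/10 m/s
check:
stop time T_s = (17/10)/3 = 0.5667 s
robot in T_r: 1.7000·0.2500 = 0.4250 m
braking distance = 1.7000²/(2·3.0000) = 0.4817 m
human closes 1.8000·0.8167 = 1.4700 m
margins: 0.1000+0.0250+0.0500 = 0.1750 m
sum ≈ 0.4250+0.4817+1.4700+0.1750 ≈ 2.5517 m = S ✓

v_R_max = 17/10 m/s = 1.7000 m/s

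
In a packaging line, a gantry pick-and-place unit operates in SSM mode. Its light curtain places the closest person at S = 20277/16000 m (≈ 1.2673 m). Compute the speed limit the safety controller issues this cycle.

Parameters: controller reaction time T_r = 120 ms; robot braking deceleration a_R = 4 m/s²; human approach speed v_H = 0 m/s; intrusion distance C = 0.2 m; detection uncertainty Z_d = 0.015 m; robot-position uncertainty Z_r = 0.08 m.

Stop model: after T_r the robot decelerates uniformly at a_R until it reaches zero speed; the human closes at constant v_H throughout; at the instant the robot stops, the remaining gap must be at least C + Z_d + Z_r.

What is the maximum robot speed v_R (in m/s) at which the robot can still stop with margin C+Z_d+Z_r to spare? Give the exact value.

quadratic (1/8)·v² + (3/25)·v + (-15557/16000) = 0
  disc = (3/25)² − 4·(1/8)·(-15557/16000) = 80089/160000 ; √disc = 283/400
  v_R = (−(3/25) + 283/400) / (2·(1/8)) = 47/20 m/s
check:
stop time T_s = (47/20)/4 = 0.5875 s
reaction-phase robot travel = 2.3500·0.1200 = 0.2820 m
robot covers 2.3500·0.5875 − ½·4.0000·0.5875² = 0.6903 m while stopping
person approaches 0.0000·(0.1200+0.5875) = 0.0000 m
C+Z_d+Z_r = 0.2000+0.0150+0.0800 = 0.2950 m
sum ≈ 0.2820+0.6903+0.0000+0.2950 ≈ 1.2673 m = S ✓

v_R_max = 47/20 m/s = 2.3500 m/s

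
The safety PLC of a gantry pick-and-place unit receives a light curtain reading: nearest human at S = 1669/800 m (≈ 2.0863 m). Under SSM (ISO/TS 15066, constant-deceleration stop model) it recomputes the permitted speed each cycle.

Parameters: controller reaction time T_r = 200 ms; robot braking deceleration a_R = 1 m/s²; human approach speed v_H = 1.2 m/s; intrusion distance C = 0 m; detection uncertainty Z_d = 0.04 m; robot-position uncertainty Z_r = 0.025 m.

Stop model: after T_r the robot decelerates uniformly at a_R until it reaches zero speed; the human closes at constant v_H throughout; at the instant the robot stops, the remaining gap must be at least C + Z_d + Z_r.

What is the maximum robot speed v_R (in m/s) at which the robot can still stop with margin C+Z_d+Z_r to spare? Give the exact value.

v_R_max = 19/20 m/s = 0.9500 m/s

quadratic (1/2)·v² + (7/5)·v + (-57/32) = 0
  disc = (7/5)² − 4·(1/2)·(-57/32) = 2209/400 ; √disc = 47/20
  v_R = (−(7/5) + 47/20) / (2·(1/2)) = 19/20 m/s
check:
braking lasts T_s = (19/20)/1 = 0.9500 s
robot in T_r: 0.9500·0.2000 = 0.1900 m
robot covers 0.9500·0.9500 − ½·1.0000·0.9500² = 0.4512 m while stopping
person approaches 1.2000·(0.2000+0.9500) = 1.3800 m
residual clearance needed = 0.0000+0.0400+0.0250 = 0.0650 m
sum ≈ 0.1900+0.4512+1.3800+0.0650 ≈ 2.0863 m = S ✓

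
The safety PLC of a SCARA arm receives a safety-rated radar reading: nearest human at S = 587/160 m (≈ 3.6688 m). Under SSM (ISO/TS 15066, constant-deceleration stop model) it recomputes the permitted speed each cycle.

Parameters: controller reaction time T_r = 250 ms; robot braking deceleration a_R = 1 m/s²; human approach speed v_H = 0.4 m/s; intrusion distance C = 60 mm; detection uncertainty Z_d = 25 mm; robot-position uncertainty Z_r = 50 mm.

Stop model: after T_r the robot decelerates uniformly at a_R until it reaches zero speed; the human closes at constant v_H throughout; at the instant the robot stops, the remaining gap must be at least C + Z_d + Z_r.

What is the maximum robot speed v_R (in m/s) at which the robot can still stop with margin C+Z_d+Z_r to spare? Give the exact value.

v_R_max = 41/20 m/s = 2.0500 m/s

collect terms ⇒ (1/2)·v_R² + (13/20)·v_R + (-2747/800) = 0
  disc = (13/20)² − 4·(1/2)·(-2747/800) = 729/100 ; √disc = 27/10
  v_R = (−(13/20) + 27/10) / (2·(1/2)) = 41/20 m/s
check:
T_s = v_R/a_R = (41/20)/1 = 2.0500 s
robot in T_r: 2.0500·0.2500 = 0.5125 m
braking distance = 2.0500²/(2·1.0000) = 2.1012 m
human over T_r+T_s: 0.4000·(0.2500+2.0500) = 0.9200 m
C+Z_d+Z_r = 0.0600+0.0250+0.0500 = 0.1350 m
sum ≈ 0.5125+2.1012+0.9200+0.1350 ≈ 3.6688 m = S ✓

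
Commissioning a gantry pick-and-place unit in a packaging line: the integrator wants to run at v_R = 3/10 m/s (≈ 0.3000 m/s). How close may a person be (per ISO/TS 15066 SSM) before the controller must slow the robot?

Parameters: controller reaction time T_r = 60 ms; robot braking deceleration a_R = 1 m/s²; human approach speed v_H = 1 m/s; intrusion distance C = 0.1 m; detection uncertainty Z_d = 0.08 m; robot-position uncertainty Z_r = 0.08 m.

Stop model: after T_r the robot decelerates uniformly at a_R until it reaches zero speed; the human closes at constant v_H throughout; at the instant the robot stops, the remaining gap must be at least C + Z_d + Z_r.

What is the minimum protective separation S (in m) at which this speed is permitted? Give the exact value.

stop time T_s = (3/10)/1 = 0.3000 s
robot covers v_R·T_r = 0.3000·0.0600 = 0.0180 m before braking
robot covers 0.3000·0.3000 − ½·1.0000·0.3000² = 0.0450 m while stopping
person approaches 1.0000·(0.0600+0.3000) = 0.3600 m
residual clearance needed = 0.1000+0.0800+0.0800 = 0.2600 m
S_min ≈ 0.0180+0.0450+0.3600+0.2600  ⇒  S_min = 683/1000 m

S_min = 683/1000 m = 0.6830 m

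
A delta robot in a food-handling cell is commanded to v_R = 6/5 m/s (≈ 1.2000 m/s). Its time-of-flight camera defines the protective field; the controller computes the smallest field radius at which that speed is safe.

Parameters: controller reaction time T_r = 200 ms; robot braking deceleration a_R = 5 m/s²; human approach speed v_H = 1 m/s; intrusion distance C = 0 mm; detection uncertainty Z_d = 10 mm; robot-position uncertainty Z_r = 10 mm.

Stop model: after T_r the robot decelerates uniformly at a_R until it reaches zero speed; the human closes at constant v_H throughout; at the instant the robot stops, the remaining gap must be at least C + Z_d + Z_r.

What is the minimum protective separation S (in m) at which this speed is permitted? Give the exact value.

braking lasts T_s = (6/5)/5 = 0.2400 s
reaction-phase robot travel = 1.2000·0.2000 = 0.2400 m
braking distance = 1.2000²/(2·5.0000) = 0.1440 m
person approaches 1.0000·(0.2000+0.2400) = 0.4400 m
C+Z_d+Z_r = 0.0000+0.0100+0.0100 = 0.0200 m
S_min ≈ 0.2400+0.1440+0.4400+0.0200  ⇒  S_min = 211/250 m

S_min = 211/250 m = 0.8440 m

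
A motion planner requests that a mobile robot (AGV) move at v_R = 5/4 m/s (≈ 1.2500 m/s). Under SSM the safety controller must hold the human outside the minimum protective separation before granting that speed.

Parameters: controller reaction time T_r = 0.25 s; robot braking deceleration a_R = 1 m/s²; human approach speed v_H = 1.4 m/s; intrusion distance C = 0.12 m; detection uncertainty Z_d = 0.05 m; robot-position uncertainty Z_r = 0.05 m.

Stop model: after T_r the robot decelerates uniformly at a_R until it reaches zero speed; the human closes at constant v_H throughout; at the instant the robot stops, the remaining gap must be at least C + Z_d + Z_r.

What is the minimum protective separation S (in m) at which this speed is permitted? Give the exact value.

T_s = v_R/a_R = (5/4)/1 = 1.2500 s
robot in T_r: 1.2500·0.2500 = 0.3125 m
robot under decel: 1.2500²/(2·1.0000) = 0.7812 m
human closes 1.4000·1.5000 = 2.1000 m
C+Z_d+Z_r = 0.1200+0.0500+0.0500 = 0.2200 m
S_min ≈ 0.3125+0.7812+2.1000+0.2200  ⇒  S_min = 2731/800 m

S_min = 2731/800 m = 3.4137 m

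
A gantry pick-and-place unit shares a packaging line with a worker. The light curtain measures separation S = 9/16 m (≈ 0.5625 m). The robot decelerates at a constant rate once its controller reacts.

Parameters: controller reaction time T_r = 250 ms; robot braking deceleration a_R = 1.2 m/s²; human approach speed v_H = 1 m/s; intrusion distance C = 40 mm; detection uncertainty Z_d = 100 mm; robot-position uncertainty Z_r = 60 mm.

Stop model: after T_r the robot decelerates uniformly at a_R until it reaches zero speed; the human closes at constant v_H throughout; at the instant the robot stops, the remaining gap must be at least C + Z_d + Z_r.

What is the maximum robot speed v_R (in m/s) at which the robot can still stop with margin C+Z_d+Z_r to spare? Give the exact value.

at the boundary: (5/12)·v² + (13/12)·v + (-9/80) = 0
  disc = (13/12)² − 4·(5/12)·(-9/80) = 49/36 ; √disc = 7/6
  v_R = (−(13/12) + 7/6) / (2·(5/12)) = 1/10 m/s
check:
T_s = v_R/a_R = (1/10)/(6/5) = 0.0833 s
robot in T_r: 0.1000·0.2500 = 0.0250 m
robot under decel: 0.1000²/(2·1.2000) = 0.0042 m
human over T_r+T_s: 1.0000·(0.2500+0.0833) = 0.3333 m
margins: 0.0400+0.1000+0.0600 = 0.2000 m
sum ≈ 0.0250+0.0042+0.3333+0.2000 ≈ 0.5625 m = S ✓

v_R_max = 1/10 m/s = 0.1000 m/s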